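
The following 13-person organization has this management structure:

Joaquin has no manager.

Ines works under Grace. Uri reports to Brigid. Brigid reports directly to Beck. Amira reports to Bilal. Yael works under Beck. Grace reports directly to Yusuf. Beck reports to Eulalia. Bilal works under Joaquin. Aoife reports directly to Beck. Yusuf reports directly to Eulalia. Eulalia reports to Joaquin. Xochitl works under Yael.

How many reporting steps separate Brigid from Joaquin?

Chain from Brigid up to Joaquin: Brigid → Beck → Eulalia → Joaquin. That is 3 steps up, so Brigid is 3 levels below Joaquin.

3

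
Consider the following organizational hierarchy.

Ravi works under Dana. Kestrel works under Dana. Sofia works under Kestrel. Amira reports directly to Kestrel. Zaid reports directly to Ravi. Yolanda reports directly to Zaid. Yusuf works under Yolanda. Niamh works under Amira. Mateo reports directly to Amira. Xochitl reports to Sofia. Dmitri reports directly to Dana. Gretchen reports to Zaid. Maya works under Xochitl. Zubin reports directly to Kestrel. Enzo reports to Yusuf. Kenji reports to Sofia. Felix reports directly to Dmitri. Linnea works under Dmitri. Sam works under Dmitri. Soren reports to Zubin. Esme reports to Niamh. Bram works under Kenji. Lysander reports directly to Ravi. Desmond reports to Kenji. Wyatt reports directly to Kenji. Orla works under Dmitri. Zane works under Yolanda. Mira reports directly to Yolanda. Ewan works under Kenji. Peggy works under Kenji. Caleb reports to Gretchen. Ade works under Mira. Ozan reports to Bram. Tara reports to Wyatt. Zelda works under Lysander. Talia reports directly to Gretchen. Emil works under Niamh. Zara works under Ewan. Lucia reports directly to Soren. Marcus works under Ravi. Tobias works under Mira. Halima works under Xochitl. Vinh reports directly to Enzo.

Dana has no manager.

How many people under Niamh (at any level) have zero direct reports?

The people in Niamh's organization with no one reporting to them are Emil, Esme. That is 2.

2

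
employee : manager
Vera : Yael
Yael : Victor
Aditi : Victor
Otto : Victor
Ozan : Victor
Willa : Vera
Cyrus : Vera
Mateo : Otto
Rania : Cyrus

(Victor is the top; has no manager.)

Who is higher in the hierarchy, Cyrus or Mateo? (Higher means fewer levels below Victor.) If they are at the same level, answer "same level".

Cyrus is 3 levels below Victor; Mateo is 2. Mateo is higher.

Mateo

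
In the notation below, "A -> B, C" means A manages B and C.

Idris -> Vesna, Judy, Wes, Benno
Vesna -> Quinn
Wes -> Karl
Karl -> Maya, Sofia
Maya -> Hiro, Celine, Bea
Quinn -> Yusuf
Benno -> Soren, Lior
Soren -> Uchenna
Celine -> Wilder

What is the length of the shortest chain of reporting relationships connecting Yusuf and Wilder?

8

Yusuf is 3 levels below Idris, and Wilder is 5 levels below Idris (their lowest common manager). The shortest path runs up from Yusuf to Idris and back down to Wilder: 3 + 5 = 8 links.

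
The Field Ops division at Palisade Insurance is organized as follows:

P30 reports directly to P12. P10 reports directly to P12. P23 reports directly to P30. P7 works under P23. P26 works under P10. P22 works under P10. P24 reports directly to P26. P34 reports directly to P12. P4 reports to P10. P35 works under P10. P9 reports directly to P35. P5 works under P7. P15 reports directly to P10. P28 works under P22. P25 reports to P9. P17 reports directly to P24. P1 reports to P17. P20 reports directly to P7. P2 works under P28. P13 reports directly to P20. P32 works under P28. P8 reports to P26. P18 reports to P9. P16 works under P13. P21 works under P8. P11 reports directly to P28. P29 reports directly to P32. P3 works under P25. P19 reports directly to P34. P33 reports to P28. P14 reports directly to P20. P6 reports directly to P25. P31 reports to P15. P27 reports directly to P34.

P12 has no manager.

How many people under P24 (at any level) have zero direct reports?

1

The only person in P24's organization with no one reporting to them is P1. That is 1.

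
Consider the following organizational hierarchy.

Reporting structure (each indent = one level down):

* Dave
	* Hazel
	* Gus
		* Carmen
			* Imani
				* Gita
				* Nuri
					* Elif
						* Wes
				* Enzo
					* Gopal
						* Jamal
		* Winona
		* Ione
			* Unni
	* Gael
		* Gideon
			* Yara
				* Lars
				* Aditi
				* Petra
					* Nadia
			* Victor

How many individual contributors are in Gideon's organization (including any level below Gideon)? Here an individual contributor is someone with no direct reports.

The people in Gideon's organization with no one reporting to them are Victor, Nadia, Aditi, Lars. That is 4.

4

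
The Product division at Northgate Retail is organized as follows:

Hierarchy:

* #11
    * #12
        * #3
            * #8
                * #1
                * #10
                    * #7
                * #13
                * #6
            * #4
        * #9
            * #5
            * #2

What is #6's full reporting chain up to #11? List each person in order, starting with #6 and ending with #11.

#6 reports to #8. #8 reports to #3. #3 reports to #12. #12 reports to #11. #11 is at the top.

#6 -> #8 -> #3 -> #12 -> #11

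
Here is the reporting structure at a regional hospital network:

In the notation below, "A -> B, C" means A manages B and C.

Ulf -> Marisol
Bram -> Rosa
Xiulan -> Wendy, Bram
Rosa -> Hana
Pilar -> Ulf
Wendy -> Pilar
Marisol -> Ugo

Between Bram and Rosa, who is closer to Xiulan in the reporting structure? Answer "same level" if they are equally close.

Bram is 1 level below Xiulan; Rosa is 2. Bram is higher.

Bram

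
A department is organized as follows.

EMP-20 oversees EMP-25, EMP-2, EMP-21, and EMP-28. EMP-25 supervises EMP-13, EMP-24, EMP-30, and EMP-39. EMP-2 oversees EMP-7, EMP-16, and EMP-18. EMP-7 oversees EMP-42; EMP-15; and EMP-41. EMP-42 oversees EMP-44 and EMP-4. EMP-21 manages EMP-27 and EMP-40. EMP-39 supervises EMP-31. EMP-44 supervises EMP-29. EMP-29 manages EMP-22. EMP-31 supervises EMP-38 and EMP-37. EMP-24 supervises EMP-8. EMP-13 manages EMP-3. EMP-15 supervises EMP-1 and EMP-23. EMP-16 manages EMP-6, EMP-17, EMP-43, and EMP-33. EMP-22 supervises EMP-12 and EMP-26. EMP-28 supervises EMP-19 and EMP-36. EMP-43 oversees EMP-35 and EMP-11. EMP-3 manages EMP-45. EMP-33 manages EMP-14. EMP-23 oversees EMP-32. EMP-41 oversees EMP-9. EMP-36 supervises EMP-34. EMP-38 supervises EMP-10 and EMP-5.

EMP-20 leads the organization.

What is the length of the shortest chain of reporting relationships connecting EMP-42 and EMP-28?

EMP-42 is 3 levels below EMP-20, and EMP-28 is 1 level below EMP-20 (their lowest common manager). The shortest path runs up from EMP-42 to EMP-20 and back down to EMP-28: 3 + 1 = 4 links.

4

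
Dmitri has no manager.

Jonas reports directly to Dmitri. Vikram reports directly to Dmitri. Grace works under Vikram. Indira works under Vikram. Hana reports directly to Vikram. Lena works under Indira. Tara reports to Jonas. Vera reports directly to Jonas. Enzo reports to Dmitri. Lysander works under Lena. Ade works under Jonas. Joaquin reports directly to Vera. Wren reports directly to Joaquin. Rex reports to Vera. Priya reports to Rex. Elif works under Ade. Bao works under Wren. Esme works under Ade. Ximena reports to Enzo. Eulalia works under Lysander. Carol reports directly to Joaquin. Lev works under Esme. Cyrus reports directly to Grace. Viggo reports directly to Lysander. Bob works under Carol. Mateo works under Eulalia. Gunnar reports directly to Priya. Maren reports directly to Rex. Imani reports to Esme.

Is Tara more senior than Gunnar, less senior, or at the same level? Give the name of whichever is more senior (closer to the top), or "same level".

Tara

Tara is 2 levels below Dmitri; Gunnar is 5. Tara is higher.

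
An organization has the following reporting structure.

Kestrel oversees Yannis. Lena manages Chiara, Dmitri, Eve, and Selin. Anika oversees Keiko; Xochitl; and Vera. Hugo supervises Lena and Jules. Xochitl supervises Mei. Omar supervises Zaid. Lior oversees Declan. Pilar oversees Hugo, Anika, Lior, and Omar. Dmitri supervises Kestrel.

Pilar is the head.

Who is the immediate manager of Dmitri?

Dmitri reports directly to Lena.

Lena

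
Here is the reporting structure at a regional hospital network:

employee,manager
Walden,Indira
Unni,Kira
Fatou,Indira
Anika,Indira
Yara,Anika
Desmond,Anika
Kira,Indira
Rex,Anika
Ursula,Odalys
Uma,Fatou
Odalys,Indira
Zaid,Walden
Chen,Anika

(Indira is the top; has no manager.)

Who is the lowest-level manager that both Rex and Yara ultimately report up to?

Anika

Rex's chain of managers is Anika, Indira. Yara's chain of managers is Anika, Indira. The first manager that appears in both chains is Anika.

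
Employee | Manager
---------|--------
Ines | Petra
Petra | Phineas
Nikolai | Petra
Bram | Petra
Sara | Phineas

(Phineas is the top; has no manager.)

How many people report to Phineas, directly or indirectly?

5

Phineas directly manages Petra, Sara. Under Petra: Nikolai, Bram, Ines (3). Sara has no reports. So Phineas's organization is 2 direct reports plus everyone under them: 4 + 1 = 5.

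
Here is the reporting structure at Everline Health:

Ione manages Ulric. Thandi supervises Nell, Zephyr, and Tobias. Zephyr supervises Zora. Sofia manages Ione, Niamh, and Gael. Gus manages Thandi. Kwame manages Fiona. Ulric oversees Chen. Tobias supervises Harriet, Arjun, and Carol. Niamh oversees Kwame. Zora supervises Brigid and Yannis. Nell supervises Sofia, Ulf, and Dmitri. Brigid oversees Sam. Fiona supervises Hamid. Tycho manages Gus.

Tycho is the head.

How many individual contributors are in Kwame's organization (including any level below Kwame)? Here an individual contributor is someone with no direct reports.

The only person in Kwame's organization with no one reporting to them is Hamid. That is 1.

1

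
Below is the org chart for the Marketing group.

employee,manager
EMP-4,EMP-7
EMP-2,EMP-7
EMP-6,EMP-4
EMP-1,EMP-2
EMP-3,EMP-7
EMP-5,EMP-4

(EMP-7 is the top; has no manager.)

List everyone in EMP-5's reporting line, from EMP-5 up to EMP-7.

EMP-5 -> EMP-4 -> EMP-7

EMP-5 reports to EMP-4. EMP-4 reports to EMP-7. EMP-7 is at the top.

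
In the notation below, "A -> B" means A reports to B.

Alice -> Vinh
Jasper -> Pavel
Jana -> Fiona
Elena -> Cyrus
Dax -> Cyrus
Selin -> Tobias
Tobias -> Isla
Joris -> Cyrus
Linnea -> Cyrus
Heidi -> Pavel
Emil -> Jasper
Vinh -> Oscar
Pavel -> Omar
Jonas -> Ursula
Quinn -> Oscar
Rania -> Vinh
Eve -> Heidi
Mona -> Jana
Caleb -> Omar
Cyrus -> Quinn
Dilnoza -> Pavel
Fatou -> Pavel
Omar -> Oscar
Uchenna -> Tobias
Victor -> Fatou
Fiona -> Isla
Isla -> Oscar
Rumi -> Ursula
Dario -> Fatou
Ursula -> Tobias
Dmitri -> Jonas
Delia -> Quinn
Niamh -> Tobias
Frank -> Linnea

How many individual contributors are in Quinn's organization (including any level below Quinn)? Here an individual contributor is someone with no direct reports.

5

The people in Quinn's organization with no one reporting to them are Delia, Frank, Elena, Joris, Dax. That is 5.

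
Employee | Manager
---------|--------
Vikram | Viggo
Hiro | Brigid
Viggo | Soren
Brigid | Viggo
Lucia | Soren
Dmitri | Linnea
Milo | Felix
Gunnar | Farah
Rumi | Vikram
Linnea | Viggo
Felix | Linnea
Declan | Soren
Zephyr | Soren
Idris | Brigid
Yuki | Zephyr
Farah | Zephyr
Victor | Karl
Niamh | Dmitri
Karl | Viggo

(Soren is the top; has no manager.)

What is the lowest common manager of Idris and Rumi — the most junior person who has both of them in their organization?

Idris's chain of managers is Brigid, Viggo, Soren. Rumi's chain of managers is Vikram, Viggo, Soren. The first manager that appears in both chains is Viggo.

Viggo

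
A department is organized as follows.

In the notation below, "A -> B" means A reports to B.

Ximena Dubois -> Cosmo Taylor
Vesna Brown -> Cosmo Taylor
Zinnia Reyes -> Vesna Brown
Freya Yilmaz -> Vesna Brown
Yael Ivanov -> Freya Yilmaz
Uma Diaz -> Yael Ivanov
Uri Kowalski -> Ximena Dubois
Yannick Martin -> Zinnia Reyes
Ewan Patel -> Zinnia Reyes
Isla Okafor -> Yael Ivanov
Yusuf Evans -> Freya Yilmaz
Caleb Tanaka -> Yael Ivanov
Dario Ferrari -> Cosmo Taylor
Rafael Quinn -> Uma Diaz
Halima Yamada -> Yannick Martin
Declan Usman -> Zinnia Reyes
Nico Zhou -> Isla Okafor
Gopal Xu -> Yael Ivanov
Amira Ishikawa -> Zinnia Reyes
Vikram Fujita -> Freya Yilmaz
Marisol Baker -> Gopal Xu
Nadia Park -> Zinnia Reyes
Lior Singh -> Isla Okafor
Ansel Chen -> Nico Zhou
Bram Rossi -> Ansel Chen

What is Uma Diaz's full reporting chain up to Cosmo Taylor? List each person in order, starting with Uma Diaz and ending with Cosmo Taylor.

Uma Diaz reports to Yael Ivanov. Yael Ivanov reports to Freya Yilmaz. Freya Yilmaz reports to Vesna Brown. Vesna Brown reports to Cosmo Taylor. Cosmo Taylor is at the top.

Uma Diaz -> Yael Ivanov -> Freya Yilmaz -> Vesna Brown -> Cosmo Taylor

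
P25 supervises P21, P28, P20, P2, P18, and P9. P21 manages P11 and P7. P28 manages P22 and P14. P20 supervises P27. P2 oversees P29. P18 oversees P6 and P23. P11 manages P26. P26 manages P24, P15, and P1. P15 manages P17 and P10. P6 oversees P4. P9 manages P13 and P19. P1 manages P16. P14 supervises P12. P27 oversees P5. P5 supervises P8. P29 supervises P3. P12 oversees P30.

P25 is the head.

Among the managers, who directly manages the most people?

Direct-report counts: P25 has 6; P9 has 2; P18 has 2; P6 has 1; P2 has 1; P29 has 1; P20 has 1; P27 has 1; P5 has 1; P28 has 2; P14 has 1; P12 has 1; P21 has 2; P11 has 1; P26 has 3; P1 has 1; P15 has 2. The largest is 6, held by P25.

P25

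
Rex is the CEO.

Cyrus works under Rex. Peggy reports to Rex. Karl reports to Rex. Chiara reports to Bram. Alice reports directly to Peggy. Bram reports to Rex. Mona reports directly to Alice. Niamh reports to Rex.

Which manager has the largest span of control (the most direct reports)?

Direct-report counts: Rex has 5; Bram has 1; Peggy has 1; Alice has 1. The largest is 5, held by Rex.

Rex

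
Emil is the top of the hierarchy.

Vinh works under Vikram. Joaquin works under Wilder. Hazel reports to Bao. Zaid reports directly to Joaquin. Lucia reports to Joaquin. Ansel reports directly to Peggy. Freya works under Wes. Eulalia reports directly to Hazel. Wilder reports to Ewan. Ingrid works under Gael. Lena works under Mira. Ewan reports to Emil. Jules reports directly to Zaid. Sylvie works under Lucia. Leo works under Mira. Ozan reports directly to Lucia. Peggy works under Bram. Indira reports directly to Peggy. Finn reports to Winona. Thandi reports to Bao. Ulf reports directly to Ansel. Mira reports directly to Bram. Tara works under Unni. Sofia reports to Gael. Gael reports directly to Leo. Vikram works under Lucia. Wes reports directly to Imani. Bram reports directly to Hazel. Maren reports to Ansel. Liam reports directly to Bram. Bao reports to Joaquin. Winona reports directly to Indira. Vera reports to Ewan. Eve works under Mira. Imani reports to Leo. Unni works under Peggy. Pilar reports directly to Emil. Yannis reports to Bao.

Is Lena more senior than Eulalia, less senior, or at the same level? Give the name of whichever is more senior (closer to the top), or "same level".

Lena is 8 levels below Emil; Eulalia is 6. Eulalia is higher.

Eulalia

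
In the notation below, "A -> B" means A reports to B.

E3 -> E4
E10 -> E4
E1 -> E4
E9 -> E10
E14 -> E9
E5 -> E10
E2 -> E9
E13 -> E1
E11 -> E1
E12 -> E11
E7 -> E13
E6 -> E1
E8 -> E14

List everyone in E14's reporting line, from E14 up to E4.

E14 -> E9 -> E10 -> E4

E14 reports to E9. E9 reports to E10. E10 reports to E4. E4 is at the top.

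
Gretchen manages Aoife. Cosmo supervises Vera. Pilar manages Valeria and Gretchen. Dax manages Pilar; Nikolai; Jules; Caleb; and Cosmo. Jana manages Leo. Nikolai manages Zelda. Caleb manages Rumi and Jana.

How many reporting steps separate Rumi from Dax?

2

Chain from Rumi up to Dax: Rumi → Caleb → Dax. That is 2 steps up, so Rumi is 2 levels below Dax.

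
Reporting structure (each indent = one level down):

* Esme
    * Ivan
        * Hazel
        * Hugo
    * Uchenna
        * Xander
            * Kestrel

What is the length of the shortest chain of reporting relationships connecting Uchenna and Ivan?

Uchenna is 1 level below Esme, and Ivan is 1 level below Esme (their lowest common manager). The shortest path runs up from Uchenna to Esme and back down to Ivan: 1 + 1 = 2 links.

2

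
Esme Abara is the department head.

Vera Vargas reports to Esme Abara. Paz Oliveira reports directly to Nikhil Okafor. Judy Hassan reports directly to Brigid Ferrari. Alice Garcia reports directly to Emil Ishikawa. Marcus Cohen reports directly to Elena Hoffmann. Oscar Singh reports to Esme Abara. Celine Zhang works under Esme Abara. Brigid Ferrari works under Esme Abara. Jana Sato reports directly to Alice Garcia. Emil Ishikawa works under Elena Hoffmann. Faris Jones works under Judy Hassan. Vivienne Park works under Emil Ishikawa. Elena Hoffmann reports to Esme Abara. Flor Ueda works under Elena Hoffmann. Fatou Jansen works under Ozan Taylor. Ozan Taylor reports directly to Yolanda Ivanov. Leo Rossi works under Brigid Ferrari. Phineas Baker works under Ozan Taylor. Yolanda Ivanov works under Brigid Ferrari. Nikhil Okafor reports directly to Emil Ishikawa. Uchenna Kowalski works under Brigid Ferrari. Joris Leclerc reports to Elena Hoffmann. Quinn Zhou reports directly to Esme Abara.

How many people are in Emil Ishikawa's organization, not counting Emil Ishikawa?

Emil Ishikawa directly manages Nikhil Okafor, Alice Garcia, Vivienne Park. Under Nikhil Okafor: Paz Oliveira (1). Under Alice Garcia: Jana Sato (1). Vivienne Park has no reports. So Emil Ishikawa's organization is 3 direct reports plus everyone under them: 2 + 2 + 1 = 5.

5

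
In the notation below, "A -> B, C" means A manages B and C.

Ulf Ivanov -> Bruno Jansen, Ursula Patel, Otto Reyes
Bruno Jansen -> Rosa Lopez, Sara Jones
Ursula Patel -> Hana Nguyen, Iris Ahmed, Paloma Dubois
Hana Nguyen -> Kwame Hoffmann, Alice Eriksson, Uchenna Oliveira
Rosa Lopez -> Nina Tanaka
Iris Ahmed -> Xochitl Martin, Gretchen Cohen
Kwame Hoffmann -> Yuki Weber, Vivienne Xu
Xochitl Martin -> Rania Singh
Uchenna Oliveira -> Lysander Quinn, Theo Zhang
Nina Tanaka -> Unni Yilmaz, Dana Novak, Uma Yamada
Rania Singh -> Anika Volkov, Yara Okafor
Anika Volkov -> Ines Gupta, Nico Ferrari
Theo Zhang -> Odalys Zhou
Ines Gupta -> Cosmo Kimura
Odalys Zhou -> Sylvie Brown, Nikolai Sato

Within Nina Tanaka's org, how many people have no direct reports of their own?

The people in Nina Tanaka's organization with no one reporting to them are Uma Yamada, Dana Novak, Unni Yilmaz. That is 3.

3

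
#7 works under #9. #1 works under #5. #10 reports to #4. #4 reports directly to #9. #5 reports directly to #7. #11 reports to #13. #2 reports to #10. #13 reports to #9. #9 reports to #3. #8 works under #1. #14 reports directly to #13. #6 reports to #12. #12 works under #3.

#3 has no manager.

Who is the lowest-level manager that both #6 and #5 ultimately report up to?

#6's chain of managers is #12, #3. #5's chain of managers is #7, #9, #3. The first manager that appears in both chains is #3.

#3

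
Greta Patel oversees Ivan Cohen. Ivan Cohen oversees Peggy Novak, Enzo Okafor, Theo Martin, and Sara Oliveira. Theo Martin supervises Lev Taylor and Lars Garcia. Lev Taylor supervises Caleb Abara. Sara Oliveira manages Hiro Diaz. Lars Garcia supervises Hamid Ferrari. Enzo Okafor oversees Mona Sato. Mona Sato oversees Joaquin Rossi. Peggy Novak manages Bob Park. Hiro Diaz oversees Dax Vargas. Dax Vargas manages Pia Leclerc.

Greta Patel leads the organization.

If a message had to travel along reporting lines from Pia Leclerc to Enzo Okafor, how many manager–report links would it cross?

5

Pia Leclerc is 4 levels below Ivan Cohen, and Enzo Okafor is 1 level below Ivan Cohen (their lowest common manager). The shortest path runs up from Pia Leclerc to Ivan Cohen and back down to Enzo Okafor: 4 + 1 = 5 links.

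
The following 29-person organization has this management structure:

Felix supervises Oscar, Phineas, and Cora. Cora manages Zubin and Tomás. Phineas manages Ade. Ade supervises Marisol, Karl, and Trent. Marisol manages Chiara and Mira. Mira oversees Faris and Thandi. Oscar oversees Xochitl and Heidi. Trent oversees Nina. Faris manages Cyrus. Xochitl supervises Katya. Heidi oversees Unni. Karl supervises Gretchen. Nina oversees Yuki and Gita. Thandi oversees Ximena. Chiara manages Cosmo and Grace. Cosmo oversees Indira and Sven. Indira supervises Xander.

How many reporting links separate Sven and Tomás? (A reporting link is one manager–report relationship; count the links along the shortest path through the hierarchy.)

8

Sven is 6 levels below Felix, and Tomás is 2 levels below Felix (their lowest common manager). The shortest path runs up from Sven to Felix and back down to Tomás: 6 + 2 = 8 links.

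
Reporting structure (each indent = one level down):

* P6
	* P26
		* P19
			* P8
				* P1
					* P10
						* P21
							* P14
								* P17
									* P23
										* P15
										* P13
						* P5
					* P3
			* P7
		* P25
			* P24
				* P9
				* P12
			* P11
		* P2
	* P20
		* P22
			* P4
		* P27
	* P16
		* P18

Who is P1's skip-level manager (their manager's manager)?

P1 reports to P8, and P8 reports to P19. So P1's skip-level manager is P19.

P19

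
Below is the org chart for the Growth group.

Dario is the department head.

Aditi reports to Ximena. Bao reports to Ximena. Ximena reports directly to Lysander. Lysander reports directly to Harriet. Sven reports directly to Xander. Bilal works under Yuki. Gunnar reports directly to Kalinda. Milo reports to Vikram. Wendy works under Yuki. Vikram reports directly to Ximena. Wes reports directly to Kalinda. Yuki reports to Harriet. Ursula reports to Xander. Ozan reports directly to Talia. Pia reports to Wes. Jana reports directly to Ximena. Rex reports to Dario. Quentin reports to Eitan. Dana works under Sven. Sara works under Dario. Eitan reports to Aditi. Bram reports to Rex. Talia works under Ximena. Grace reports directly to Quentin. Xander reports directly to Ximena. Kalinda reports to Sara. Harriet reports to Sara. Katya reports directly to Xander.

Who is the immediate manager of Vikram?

Ximena

Vikram reports directly to Ximena.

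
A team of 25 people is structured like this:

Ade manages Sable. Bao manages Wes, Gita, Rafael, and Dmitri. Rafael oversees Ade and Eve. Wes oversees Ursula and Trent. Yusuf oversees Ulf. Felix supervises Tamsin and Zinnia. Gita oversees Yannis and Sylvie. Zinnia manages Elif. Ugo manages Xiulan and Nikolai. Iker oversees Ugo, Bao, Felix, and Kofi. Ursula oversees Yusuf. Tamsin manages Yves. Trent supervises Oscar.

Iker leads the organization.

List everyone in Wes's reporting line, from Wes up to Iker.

Wes -> Bao -> Iker

Wes reports to Bao. Bao reports to Iker. Iker is at the top.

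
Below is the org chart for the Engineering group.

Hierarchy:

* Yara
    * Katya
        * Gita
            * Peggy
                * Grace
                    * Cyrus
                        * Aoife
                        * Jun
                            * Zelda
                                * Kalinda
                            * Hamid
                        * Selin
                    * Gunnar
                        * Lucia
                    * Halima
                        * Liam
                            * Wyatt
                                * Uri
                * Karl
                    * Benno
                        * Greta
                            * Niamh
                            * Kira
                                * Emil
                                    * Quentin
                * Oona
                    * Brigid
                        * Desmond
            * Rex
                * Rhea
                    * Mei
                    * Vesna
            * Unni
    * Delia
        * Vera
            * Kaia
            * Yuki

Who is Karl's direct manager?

Karl reports directly to Peggy.

Peggy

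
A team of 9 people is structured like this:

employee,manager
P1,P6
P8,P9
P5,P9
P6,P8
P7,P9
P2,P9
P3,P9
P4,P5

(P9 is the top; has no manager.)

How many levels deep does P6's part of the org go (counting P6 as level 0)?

The longest chain under P6 runs P6 → P1, which is 1 level below P6.

1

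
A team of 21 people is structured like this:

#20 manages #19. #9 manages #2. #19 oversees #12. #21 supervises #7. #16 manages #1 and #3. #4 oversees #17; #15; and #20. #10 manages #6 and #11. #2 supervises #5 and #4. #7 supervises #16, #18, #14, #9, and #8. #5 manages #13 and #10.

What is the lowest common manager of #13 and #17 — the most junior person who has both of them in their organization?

#13's chain of managers is #5, #2, #9, #7, #21. #17's chain of managers is #4, #2, #9, #7, #21. The first manager that appears in both chains is #2.

#2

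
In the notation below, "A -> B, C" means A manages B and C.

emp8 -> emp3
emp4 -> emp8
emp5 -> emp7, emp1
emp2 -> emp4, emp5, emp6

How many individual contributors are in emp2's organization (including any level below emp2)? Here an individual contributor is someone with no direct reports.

4

The people in emp2's organization with no one reporting to them are emp6, emp1, emp7, emp3. That is 4.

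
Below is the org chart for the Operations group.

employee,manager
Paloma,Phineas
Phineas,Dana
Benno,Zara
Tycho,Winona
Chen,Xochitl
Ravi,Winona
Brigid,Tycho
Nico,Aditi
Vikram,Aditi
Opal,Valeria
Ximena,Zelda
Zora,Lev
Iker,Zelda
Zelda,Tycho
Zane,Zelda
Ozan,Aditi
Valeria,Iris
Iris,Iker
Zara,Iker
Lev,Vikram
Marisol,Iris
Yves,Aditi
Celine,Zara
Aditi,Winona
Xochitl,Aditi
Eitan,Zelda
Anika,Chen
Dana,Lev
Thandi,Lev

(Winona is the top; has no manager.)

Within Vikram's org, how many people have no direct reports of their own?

The people in Vikram's organization with no one reporting to them are Thandi, Zora, Paloma. That is 3.

3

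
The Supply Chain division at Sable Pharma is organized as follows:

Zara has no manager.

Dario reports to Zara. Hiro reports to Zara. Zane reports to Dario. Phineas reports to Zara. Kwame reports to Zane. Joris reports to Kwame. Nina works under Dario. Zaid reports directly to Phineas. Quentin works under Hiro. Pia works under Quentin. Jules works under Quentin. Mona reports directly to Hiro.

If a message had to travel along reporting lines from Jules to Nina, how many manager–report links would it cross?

5

Jules is 3 levels below Zara, and Nina is 2 levels below Zara (their lowest common manager). The shortest path runs up from Jules to Zara and back down to Nina: 3 + 2 = 5 links.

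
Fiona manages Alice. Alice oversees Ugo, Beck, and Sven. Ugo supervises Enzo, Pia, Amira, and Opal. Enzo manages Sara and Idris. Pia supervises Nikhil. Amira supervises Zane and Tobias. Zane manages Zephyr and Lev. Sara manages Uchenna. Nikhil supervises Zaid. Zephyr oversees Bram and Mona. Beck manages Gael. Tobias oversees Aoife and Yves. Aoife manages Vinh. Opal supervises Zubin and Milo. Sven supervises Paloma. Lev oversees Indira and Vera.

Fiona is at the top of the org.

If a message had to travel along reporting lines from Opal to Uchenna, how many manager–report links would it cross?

4

Opal is 1 level below Ugo, and Uchenna is 3 levels below Ugo (their lowest common manager). The shortest path runs up from Opal to Ugo and back down to Uchenna: 1 + 3 = 4 links.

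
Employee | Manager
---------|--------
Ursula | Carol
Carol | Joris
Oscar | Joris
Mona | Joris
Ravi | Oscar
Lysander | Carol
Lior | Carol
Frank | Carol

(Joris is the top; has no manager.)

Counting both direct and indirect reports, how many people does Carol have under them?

4

Carol directly manages Ursula, Frank, Lior, Lysander. Ursula has no reports. Frank has no reports. Lior has no reports. Lysander has no reports. So Carol's organization is 4 direct reports plus everyone under them: 1 + 1 + 1 + 1 = 4.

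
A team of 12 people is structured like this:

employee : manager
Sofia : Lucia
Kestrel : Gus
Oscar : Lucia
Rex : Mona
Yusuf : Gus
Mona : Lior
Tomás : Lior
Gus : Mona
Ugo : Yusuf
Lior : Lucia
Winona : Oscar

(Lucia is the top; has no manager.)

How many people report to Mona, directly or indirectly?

Mona directly manages Gus, Rex. Under Gus: Kestrel, Yusuf, Ugo (3). Rex has no reports. So Mona's organization is 2 direct reports plus everyone under them: 4 + 1 = 5.

5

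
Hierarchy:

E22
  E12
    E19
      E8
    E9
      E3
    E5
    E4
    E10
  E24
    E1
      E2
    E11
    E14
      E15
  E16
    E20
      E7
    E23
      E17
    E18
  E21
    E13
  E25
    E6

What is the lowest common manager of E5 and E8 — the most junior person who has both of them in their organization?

E12

E5's chain of managers is E12, E22. E8's chain of managers is E19, E12, E22. The first manager that appears in both chains is E12.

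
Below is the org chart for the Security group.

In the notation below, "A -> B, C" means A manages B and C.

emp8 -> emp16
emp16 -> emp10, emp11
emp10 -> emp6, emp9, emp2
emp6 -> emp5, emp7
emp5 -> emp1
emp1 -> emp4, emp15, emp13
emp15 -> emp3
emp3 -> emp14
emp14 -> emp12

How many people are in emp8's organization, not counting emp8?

emp8 directly manages emp16. Under emp16: emp11, emp10, emp2, emp9, emp6, emp7, emp5, emp1, emp13, emp15, emp3, emp14, emp12, emp4 (14). That's 15 in total.

15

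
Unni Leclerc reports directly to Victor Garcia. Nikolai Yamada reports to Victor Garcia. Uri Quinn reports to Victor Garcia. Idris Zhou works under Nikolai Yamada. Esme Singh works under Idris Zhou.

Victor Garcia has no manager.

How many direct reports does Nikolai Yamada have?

Nikolai Yamada directly manages Idris Zhou. That is 1 direct report.

1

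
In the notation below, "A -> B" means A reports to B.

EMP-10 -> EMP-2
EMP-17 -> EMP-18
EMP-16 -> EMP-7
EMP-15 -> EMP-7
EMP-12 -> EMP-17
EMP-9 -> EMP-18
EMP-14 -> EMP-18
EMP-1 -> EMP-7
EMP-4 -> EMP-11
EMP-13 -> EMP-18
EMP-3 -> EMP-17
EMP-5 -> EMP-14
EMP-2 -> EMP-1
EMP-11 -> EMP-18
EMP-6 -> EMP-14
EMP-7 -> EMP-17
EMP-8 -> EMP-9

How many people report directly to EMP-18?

5

EMP-18 directly manages EMP-9, EMP-14, EMP-11, EMP-17, EMP-13. That is 5 direct reports.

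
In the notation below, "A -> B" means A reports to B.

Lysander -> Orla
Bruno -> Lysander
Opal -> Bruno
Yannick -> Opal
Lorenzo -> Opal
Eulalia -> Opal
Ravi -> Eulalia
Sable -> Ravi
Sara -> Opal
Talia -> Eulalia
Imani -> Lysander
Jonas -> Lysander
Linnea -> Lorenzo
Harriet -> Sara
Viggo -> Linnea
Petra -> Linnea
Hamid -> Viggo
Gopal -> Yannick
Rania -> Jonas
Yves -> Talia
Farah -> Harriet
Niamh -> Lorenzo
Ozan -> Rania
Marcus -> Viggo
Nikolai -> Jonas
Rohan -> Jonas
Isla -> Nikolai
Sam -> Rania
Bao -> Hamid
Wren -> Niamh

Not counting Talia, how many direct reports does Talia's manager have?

1

Talia reports to Eulalia. Eulalia's other direct reports are Ravi — 1 peer.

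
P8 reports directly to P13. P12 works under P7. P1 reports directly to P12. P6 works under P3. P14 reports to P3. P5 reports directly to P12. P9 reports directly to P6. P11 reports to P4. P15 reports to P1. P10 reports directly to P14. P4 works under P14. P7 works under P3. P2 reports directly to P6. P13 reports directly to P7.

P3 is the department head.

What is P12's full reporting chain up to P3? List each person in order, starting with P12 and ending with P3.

P12 -> P7 -> P3

P12 reports to P7. P7 reports to P3. P3 is at the top.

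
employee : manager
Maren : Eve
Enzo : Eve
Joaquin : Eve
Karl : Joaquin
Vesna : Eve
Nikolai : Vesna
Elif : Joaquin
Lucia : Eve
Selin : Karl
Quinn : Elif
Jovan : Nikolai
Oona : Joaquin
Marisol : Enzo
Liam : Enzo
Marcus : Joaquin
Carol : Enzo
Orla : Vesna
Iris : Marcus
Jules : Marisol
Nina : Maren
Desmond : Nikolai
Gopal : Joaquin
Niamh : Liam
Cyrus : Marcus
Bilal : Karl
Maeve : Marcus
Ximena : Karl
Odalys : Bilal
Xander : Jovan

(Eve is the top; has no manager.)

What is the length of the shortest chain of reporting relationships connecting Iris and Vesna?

4

Iris is 3 levels below Eve, and Vesna is 1 level below Eve (their lowest common manager). The shortest path runs up from Iris to Eve and back down to Vesna: 3 + 1 = 4 links.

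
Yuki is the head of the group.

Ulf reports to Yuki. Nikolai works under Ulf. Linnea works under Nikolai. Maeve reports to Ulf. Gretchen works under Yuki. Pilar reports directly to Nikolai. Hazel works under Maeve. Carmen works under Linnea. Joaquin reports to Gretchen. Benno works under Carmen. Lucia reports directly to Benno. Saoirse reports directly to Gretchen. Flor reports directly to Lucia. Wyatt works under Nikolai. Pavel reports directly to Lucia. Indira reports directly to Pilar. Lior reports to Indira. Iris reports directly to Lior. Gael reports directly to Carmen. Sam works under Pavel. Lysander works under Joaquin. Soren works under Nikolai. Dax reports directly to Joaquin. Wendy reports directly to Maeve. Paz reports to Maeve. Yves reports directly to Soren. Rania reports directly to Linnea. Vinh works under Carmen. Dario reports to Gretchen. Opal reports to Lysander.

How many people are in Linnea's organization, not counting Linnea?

9

Linnea directly manages Carmen, Rania. Under Carmen: Vinh, Gael, Benno, Lucia, Pavel, Sam, Flor (7). Rania has no reports. So Linnea's organization is 2 direct reports plus everyone under them: 8 + 1 = 9.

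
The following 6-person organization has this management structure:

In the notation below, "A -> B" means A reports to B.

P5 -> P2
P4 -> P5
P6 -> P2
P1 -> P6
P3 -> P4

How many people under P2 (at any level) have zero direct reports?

2

The people in P2's organization with no one reporting to them are P1, P3. That is 2.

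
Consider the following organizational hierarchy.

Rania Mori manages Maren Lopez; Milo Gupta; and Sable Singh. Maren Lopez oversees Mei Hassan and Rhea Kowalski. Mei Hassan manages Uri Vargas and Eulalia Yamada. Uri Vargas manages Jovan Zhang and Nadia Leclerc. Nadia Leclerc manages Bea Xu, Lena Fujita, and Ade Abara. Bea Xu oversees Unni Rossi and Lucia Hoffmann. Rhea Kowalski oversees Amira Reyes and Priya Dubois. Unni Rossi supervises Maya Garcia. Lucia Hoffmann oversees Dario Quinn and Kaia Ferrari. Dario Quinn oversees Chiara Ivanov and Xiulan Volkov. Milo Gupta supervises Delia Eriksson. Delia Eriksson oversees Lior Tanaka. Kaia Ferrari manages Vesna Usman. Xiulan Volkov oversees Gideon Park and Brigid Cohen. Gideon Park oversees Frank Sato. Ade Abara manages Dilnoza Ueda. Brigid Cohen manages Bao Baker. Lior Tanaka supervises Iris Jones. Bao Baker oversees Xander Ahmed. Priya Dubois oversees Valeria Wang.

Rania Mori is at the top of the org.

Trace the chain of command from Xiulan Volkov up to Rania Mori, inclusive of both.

Xiulan Volkov reports to Dario Quinn. Dario Quinn reports to Lucia Hoffmann. Lucia Hoffmann reports to Bea Xu. Bea Xu reports to Nadia Leclerc. Nadia Leclerc reports to Uri Vargas. Uri Vargas reports to Mei Hassan. Mei Hassan reports to Maren Lopez. Maren Lopez reports to Rania Mori. Rania Mori is at the top.

Xiulan Volkov -> Dario Quinn -> Lucia Hoffmann -> Bea Xu -> Nadia Leclerc -> Uri Vargas -> Mei Hassan -> Maren Lopez -> Rania Mori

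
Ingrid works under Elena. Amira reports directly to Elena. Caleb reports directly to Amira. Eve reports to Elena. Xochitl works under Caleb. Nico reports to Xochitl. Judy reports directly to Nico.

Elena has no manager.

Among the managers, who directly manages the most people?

Direct-report counts: Elena has 3; Amira has 1; Caleb has 1; Xochitl has 1; Nico has 1. The largest is 3, held by Elena.

Elena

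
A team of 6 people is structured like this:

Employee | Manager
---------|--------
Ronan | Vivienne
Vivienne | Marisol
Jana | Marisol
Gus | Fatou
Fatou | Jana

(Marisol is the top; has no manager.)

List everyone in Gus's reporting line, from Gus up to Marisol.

Gus -> Fatou -> Jana -> Marisol

Gus reports to Fatou. Fatou reports to Jana. Jana reports to Marisol. Marisol is at the top.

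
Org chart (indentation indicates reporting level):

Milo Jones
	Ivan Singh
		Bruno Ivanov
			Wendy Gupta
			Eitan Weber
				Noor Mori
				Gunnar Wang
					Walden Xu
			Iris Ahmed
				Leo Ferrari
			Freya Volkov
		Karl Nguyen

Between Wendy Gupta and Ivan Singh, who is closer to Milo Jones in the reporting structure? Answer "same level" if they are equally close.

Ivan Singh

Wendy Gupta is 3 levels below Milo Jones; Ivan Singh is 1. Ivan Singh is higher.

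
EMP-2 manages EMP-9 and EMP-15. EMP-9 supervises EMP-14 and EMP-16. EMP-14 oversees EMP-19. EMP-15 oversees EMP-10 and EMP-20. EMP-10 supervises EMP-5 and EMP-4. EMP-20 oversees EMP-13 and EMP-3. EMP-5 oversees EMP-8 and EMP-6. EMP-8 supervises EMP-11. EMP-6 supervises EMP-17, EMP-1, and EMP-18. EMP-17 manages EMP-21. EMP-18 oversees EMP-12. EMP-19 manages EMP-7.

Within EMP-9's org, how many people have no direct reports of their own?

2

The people in EMP-9's organization with no one reporting to them are EMP-16, EMP-7. That is 2.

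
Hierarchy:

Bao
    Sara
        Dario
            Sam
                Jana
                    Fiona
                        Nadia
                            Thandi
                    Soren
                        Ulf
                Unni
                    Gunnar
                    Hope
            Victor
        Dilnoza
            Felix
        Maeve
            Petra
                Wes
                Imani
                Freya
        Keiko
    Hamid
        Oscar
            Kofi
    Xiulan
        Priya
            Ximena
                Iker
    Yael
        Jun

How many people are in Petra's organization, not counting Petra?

Petra directly manages Wes, Imani, Freya. Wes has no reports. Imani has no reports. Freya has no reports. So Petra's organization is 3 direct reports plus everyone under them: 1 + 1 + 1 = 3.

3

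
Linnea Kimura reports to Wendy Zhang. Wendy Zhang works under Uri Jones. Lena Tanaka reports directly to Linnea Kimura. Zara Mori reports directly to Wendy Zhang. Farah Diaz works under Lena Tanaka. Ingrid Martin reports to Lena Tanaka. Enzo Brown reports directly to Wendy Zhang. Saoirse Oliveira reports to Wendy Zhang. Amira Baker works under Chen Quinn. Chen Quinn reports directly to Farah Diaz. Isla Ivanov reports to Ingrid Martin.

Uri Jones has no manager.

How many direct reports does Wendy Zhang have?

Wendy Zhang directly manages Linnea Kimura, Saoirse Oliveira, Zara Mori, Enzo Brown. That is 4 direct reports.

4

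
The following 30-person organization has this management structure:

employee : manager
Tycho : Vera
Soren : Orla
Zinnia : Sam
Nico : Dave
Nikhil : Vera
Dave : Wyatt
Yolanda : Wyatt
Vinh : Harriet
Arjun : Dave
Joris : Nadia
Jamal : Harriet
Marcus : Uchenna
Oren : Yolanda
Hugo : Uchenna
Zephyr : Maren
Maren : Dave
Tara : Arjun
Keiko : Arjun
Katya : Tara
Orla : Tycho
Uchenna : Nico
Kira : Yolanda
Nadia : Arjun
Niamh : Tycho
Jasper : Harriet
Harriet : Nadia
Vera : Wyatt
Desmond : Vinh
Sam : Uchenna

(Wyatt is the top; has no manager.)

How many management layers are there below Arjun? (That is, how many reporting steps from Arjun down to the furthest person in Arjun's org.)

The longest chain under Arjun runs Arjun → Nadia → Harriet → Vinh → Desmond, which is 4 levels below Arjun.

4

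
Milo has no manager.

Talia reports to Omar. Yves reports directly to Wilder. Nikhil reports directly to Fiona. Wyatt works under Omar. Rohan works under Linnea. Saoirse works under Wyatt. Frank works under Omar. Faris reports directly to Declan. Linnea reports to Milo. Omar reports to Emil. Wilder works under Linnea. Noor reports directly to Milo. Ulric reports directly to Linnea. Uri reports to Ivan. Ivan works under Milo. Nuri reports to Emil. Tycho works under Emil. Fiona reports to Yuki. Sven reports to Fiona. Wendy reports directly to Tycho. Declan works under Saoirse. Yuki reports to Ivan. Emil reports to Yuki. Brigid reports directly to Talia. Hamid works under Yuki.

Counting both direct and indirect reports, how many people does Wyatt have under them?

Wyatt directly manages Saoirse. Under Saoirse: Declan, Faris (2). That's 3 in total.

3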